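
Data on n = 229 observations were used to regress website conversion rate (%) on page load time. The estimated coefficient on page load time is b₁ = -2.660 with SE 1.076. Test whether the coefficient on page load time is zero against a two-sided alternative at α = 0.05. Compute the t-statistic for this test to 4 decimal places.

H₀: β₁ = 0 vs H₁: β₁ ≠ 0.
t = (b₁ − β₁⁰)/SE = -2.660 / 1.076 = -2.4721.
df = n − 2 = 229 − 2 = 227.
Two-sided p ≈ 0.0142, which is < 0.05, so reject H₀.
There is evidence that page load time is associated with website conversion rate.

t = -2.4721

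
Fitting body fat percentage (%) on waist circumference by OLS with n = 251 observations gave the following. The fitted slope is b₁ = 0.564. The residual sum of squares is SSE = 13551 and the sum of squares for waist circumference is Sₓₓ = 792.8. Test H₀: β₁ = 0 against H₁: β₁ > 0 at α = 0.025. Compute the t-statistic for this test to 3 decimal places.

MSE = SSE/(n − 2) = 13551/249 = 54.4217.
SE(b₁) = √(MSE/Sₓₓ) = √(54.4217/792.8) = 0.262002.
t = 0.564 / 0.262002 = 2.153.
df = n − 2 = 249.
One-sided p ≈ 0.0162, which is < 0.025, so reject H₀.
There is evidence that the true slope on waist circumference is positive.

t = 2.153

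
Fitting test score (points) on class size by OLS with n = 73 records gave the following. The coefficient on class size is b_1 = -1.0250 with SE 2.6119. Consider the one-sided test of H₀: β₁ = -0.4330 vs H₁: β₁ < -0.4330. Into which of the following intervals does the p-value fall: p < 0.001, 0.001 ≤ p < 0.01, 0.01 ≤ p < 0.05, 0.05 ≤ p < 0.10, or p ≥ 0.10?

t = (-1.0250 − (-0.4330)) / 2.6119 = -0.227.
df = n − 2 = 73 − 2 = 71.
One-sided p = P(T_{71} < t) ≈ 0.4107.
So p ≥ 0.10.

p ≥ 0.10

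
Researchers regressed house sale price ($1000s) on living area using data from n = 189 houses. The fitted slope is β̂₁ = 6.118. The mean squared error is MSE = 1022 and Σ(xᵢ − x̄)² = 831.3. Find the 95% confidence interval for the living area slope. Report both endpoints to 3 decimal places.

SE(β̂₁) = √(MSE/Sₓₓ) = √(1022/831.3) = 1.10878.
df = n − 2 = 187.
t* = t_{0.025, 187} = 1.972731.
Margin = t* × SE = 1.972731 × 1.10878 = 2.18733.
CI: 6.118 ± 2.18733 → (3.931, 8.305).
With 95% confidence, each one-unit increase in living area is associated with a change of between 3.931 and 8.305 $1000s in house sale price.

(3.931, 8.305)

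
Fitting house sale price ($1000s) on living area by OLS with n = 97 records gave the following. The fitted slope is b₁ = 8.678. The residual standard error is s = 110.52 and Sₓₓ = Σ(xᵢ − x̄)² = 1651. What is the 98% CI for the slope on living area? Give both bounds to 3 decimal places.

SE(b₁) = s/√Sₓₓ = 110.52/√1651 = 2.71999.
df = n − 2 = 95.
t* = t_{0.01, 95} = 2.366243.
Margin = t* × SE = 2.366243 × 2.71999 = 6.43616.
CI: 8.678 ± 6.43616 → (2.242, 15.114).
With 98% confidence, each one-unit increase in living area is associated with a change of between 2.242 and 15.114 $1000s in house sale price.

(2.242, 15.114)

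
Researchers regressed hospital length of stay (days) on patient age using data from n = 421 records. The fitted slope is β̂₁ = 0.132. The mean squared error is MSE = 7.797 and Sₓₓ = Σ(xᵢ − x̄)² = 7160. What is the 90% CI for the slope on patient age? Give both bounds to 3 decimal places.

(0.078, 0.186)

SE(β̂₁) = √(MSE/Sₓₓ) = √(7.797/7160) = 0.0329995.
df = n − 2 = 419.
t* = t_{0.05, 419} = 1.648498.
Margin = t* × SE = 1.648498 × 0.0329995 = 0.05440.
CI: 0.132 ± 0.05440 → (0.078, 0.186).
With 90% confidence, each one-unit increase in patient age is associated with a change of between 0.078 and 0.186 days in hospital length of stay.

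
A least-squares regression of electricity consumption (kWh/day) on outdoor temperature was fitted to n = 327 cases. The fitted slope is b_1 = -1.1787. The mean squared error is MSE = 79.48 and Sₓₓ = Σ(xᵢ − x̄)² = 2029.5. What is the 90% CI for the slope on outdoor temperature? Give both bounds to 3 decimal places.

(-1.505, -0.852)

SE(b_1) = √(MSE/Sₓₓ) = √(79.48/2029.5) = 0.197895.
df = n − 2 = 325.
t* = t_{0.05, 325} = 1.649556.
Margin = t* × SE = 1.649556 × 0.197895 = 0.32644.
CI: -1.1787 ± 0.32644 → (-1.505, -0.852).
With 90% confidence, each one-unit increase in outdoor temperature is associated with a change of between -1.505 and -0.852 kWh/day in electricity consumption.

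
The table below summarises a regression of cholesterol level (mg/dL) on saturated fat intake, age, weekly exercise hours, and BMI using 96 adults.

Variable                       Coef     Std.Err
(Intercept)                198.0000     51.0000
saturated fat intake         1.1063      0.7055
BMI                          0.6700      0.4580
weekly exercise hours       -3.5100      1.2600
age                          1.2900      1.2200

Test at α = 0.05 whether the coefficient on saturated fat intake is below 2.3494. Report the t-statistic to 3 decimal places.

t = -1.762

Read off: b = 1.1063, SE = 0.7055 for saturated fat intake.
H₀: β₁ = 2.3494 vs H₁: β₁ < 2.3494.
t = (1.1063 − 2.3494) / 0.7055 = -1.762.
df = n − k − 1 = 96 − 4 − 1 = 91.
One-sided p ≈ 0.0407, which is < 0.05, so reject H₀.
There is evidence that the true slope on saturated fat intake is below 2.3494 mg/dL per unit, holding the other predictors fixed.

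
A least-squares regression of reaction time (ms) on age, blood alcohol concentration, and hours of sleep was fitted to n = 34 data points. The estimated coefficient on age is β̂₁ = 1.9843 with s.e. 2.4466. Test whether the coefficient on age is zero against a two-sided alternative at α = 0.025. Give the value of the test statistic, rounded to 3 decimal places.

t = 0.811

H₀: β₁ = 0 vs H₁: β₁ ≠ 0.
t = (β̂₁ − β₁⁰)/SE = 1.9843 / 2.4466 = 0.811.
df = n − k − 1 = 34 − 3 − 1 = 30.
Two-sided p ≈ 0.4237, which is ≥ 0.025, so fail to reject H₀.
The data do not give significant evidence of an association between age and reaction time, after adjusting for the other predictors.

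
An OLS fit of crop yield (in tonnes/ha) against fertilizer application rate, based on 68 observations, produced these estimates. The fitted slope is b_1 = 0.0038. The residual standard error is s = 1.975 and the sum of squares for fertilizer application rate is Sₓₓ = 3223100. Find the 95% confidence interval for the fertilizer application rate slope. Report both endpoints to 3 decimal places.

(0.002, 0.006)

SE(b_1) = s/√Sₓₓ = 1.975/√3223100 = 0.0011001.
df = n − 2 = 66.
t* = t_{0.025, 66} = 1.996564.
Margin = t* × SE = 1.996564 × 0.0011001 = 0.00220.
CI: 0.0038 ± 0.00220 → (0.002, 0.006).
With 95% confidence, each one-unit increase in fertilizer application rate is associated with a change of between 0.002 and 0.006 tonnes/ha in crop yield.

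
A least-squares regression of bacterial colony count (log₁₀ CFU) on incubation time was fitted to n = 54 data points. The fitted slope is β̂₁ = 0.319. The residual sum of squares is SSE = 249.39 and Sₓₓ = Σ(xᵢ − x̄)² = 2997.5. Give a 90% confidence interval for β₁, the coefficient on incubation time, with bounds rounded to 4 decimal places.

(0.2520, 0.3860)

MSE = SSE/(n − 2) = 249.39/52 = 4.79596.
SE(β̂₁) = √(MSE/Sₓₓ) = √(4.79596/2997.5) = 0.0399998.
df = n − 2 = 52.
t* = t_{0.05, 52} = 1.674689.
Margin = t* × SE = 1.674689 × 0.0399998 = 0.066987.
CI: 0.319 ± 0.066987 → (0.2520, 0.3860).
With 90% confidence, each one-unit increase in incubation time is associated with a change of between 0.2520 and 0.3860 log₁₀ CFU in bacterial colony count.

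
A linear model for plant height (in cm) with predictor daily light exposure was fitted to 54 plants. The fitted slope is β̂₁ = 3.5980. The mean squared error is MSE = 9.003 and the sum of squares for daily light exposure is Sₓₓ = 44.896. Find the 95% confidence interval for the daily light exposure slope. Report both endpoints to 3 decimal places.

SE(β̂₁) = √(MSE/Sₓₓ) = √(9.003/44.896) = 0.447806.
df = n − 2 = 52.
t* = t_{0.025, 52} = 2.006647.
Margin = t* × SE = 2.006647 × 0.447806 = 0.89859.
CI: 3.5980 ± 0.89859 → (2.699, 4.497).
With 95% confidence, each one-unit increase in daily light exposure is associated with a change of between 2.699 and 4.497 cm in plant height.

(2.699, 4.497)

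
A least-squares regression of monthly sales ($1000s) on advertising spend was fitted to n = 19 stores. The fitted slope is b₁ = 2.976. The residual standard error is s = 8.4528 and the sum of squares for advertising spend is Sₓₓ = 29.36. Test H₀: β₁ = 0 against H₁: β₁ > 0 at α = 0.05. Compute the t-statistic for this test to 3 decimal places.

SE(b₁) = s/√Sₓₓ = 8.4528/√29.36 = 1.55999.
t = 2.976 / 1.55999 = 1.908.
df = n − 2 = 17.
One-sided p ≈ 0.0367, which is < 0.05, so reject H₀.
There is evidence that the true slope on advertising spend is positive.

t = 1.908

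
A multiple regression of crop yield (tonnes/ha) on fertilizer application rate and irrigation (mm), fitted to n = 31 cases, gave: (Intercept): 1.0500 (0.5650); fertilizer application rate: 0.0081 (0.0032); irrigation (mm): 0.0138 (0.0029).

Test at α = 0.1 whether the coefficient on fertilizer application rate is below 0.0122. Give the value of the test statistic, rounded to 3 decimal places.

t = -1.281

Read off: b = 0.0081, SE = 0.0032 for fertilizer application rate.
H₀: β₁ = 0.0122 vs H₁: β₁ < 0.0122.
t = (0.0081 − 0.0122) / 0.0032 = -1.281.
df = n − k − 1 = 31 − 2 − 1 = 28.
One-sided p ≈ 0.1053, which is ≥ 0.1, so fail to reject H₀.
The data do not give significant evidence that the true slope on fertilizer application rate is below 0.0122 tonnes/ha per unit, holding the other predictors fixed.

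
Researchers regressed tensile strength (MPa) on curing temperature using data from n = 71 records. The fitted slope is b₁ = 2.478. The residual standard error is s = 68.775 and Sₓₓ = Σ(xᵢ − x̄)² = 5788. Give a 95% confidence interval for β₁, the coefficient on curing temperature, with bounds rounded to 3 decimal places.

(0.675, 4.281)

SE(b₁) = s/√Sₓₓ = 68.775/√5788 = 0.903996.
df = n − 2 = 69.
t* = t_{0.025, 69} = 1.994945.
Margin = t* × SE = 1.994945 × 0.903996 = 1.80342.
CI: 2.478 ± 1.80342 → (0.675, 4.281).
With 95% confidence, each one-unit increase in curing temperature is associated with a change of between 0.675 and 4.281 MPa in tensile strength.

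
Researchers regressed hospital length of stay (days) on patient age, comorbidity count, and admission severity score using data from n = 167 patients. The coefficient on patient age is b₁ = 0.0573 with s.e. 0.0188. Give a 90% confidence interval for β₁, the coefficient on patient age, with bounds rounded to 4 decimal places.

(0.0262, 0.0884)

df = n − k − 1 = 167 − 3 − 1 = 163.
t* = t_{0.05, 163} = 1.654256.
Margin = t* × SE = 1.654256 × 0.0188 = 0.031100.
CI: 0.0573 ± 0.031100 → (0.0262, 0.0884).
With 90% confidence, each one-unit increase in patient age is associated with a change of between 0.0262 and 0.0884 days in hospital length of stay, holding the other predictors fixed.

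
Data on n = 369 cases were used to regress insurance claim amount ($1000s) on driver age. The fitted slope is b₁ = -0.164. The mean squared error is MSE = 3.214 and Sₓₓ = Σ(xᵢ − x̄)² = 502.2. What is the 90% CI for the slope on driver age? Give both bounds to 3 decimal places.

SE(b₁) = √(MSE/Sₓₓ) = √(3.214/502.2) = 0.079999.
df = n − 2 = 367.
t* = t_{0.05, 367} = 1.649016.
Margin = t* × SE = 1.649016 × 0.079999 = 0.13192.
CI: -0.164 ± 0.13192 → (-0.296, -0.032).
With 90% confidence, each one-unit increase in driver age is associated with a change of between -0.296 and -0.032 $1000s in insurance claim amount.

(-0.296, -0.032)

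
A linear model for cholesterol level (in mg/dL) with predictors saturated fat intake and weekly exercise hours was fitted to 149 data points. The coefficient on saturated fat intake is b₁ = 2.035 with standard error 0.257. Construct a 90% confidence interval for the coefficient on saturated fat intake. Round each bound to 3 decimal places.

df = n − k − 1 = 149 − 2 − 1 = 146.
t* = t_{0.05, 146} = 1.655357.
Margin = t* × SE = 1.655357 × 0.257 = 0.42543.
CI: 2.035 ± 0.42543 → (1.610, 2.460).
With 90% confidence, each one-unit increase in saturated fat intake is associated with a change of between 1.610 and 2.460 mg/dL in cholesterol level, holding the other predictors fixed.

(1.610, 2.460)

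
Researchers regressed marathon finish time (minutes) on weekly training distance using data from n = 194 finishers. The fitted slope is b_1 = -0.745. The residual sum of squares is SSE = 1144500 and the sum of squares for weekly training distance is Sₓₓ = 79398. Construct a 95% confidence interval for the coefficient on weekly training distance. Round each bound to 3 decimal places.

MSE = SSE/(n − 2) = 1144500/192 = 5960.94.
SE(b_1) = √(MSE/Sₓₓ) = √(5960.94/79398) = 0.274001.
df = n − 2 = 192.
t* = t_{0.025, 192} = 1.972396.
Margin = t* × SE = 1.972396 × 0.274001 = 0.54044.
CI: -0.745 ± 0.54044 → (-1.285, -0.205).
With 95% confidence, each one-unit increase in weekly training distance is associated with a change of between -1.285 and -0.205 minutes in marathon finish time.

(-1.285, -0.205)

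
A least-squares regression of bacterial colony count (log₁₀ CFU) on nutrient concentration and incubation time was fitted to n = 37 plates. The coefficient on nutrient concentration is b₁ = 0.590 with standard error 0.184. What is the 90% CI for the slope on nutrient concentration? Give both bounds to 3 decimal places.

df = n − k − 1 = 37 − 2 − 1 = 34.
t* = t_{0.05, 34} = 1.690924.
Margin = t* × SE = 1.690924 × 0.184 = 0.31113.
CI: 0.590 ± 0.31113 → (0.279, 0.901).
With 90% confidence, each one-unit increase in nutrient concentration is associated with a change of between 0.279 and 0.901 log₁₀ CFU in bacterial colony count, holding the other predictors fixed.

(0.279, 0.901)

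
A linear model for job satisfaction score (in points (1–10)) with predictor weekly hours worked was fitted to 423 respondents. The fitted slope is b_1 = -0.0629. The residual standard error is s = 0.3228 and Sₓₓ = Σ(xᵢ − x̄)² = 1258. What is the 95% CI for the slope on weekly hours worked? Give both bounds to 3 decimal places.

SE(b_1) = s/√Sₓₓ = 0.3228/√1258 = 0.00910109.
df = n − 2 = 421.
t* = t_{0.025, 421} = 1.965615.
Margin = t* × SE = 1.965615 × 0.00910109 = 0.01789.
CI: -0.0629 ± 0.01789 → (-0.081, -0.045).
With 95% confidence, each one-unit increase in weekly hours worked is associated with a change of between -0.081 and -0.045 points (1–10) in job satisfaction score.

(-0.081, -0.045)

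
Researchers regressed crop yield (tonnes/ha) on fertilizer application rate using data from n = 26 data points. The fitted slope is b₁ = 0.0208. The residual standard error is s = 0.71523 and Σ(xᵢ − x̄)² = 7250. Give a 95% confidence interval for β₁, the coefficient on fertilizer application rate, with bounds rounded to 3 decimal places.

(0.003, 0.038)

SE(b₁) = s/√Sₓₓ = 0.71523/√7250 = 0.00839995.
df = n − 2 = 24.
t* = t_{0.025, 24} = 2.063899.
Margin = t* × SE = 2.063899 × 0.00839995 = 0.01734.
CI: 0.0208 ± 0.01734 → (0.003, 0.038).
With 95% confidence, each one-unit increase in fertilizer application rate is associated with a change of between 0.003 and 0.038 tonnes/ha in crop yield.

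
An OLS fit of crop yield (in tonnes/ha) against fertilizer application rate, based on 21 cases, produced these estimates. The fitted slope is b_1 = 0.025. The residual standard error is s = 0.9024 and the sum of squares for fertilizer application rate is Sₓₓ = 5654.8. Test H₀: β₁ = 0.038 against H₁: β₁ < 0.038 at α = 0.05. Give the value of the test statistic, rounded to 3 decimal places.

t = -1.083

SE(b_1) = s/√Sₓₓ = 0.9024/√5654.8 = 0.0120003.
t = (0.025 − 0.038) / 0.0120003 = -1.083.
df = n − 2 = 19.
One-sided p ≈ 0.1461, which is ≥ 0.05, so fail to reject H₀.
The data do not give significant evidence that the true slope on fertilizer application rate is below 0.038 tonnes/ha per unit.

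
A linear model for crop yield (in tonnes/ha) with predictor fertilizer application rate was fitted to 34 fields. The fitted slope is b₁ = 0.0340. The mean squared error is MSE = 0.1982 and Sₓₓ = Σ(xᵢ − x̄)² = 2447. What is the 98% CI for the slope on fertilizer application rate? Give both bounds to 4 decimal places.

SE(b₁) = √(MSE/Sₓₓ) = √(0.1982/2447) = 0.00899984.
df = n − 2 = 32.
t* = t_{0.01, 32} = 2.448678.
Margin = t* × SE = 2.448678 × 0.00899984 = 0.022038.
CI: 0.0340 ± 0.022038 → (0.0120, 0.0560).
With 98% confidence, each one-unit increase in fertilizer application rate is associated with a change of between 0.0120 and 0.0560 tonnes/ha in crop yield.

(0.0120, 0.0560)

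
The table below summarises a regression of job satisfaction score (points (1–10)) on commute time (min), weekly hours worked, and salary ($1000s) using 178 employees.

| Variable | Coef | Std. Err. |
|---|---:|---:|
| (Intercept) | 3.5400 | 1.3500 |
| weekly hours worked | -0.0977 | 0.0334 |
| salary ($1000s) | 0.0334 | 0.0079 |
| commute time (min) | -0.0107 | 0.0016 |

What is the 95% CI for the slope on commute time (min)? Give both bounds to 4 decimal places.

(-0.0139, -0.0075)

Read off: b = -0.0107, SE = 0.0016 for commute time (min).
df = n − k − 1 = 178 − 3 − 1 = 174.
t* = t_{0.025, 174} = 1.973691.
Margin = t* × SE = 1.973691 × 0.0016 = 0.003158.
CI: -0.0107 ± 0.003158 → (-0.0139, -0.0075).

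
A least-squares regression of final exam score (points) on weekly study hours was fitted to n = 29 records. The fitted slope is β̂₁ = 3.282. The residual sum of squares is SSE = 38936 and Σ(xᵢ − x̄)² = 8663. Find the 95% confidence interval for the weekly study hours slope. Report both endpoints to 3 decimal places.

MSE = SSE/(n − 2) = 38936/27 = 1442.07.
SE(β̂₁) = √(MSE/Sₓₓ) = √(1442.07/8663) = 0.407999.
df = n − 2 = 27.
t* = t_{0.025, 27} = 2.051831.
Margin = t* × SE = 2.051831 × 0.407999 = 0.83715.
CI: 3.282 ± 0.83715 → (2.445, 4.119).
With 95% confidence, each one-unit increase in weekly study hours is associated with a change of between 2.445 and 4.119 points in final exam score.

(2.445, 4.119)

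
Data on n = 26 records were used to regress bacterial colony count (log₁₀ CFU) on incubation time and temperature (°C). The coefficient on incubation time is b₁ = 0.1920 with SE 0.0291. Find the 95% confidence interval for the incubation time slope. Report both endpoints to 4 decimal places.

df = n − k − 1 = 26 − 2 − 1 = 23.
t* = t_{0.025, 23} = 2.068658.
Margin = t* × SE = 2.068658 × 0.0291 = 0.060198.
CI: 0.1920 ± 0.060198 → (0.1318, 0.2522).
With 95% confidence, each one-unit increase in incubation time is associated with a change of between 0.1318 and 0.2522 log₁₀ CFU in bacterial colony count, holding the other predictors fixed.

(0.1318, 0.2522)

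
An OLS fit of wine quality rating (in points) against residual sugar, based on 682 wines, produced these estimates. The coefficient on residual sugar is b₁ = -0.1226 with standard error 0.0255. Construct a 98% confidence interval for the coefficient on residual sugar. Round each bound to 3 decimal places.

(-0.182, -0.063)

df = n − 2 = 682 − 2 = 680.
t* = t_{0.01, 680} = 2.331844.
Margin = t* × SE = 2.331844 × 0.0255 = 0.05946.
CI: -0.1226 ± 0.05946 → (-0.182, -0.063).
With 98% confidence, each one-unit increase in residual sugar is associated with a change of between -0.182 and -0.063 points in wine quality rating.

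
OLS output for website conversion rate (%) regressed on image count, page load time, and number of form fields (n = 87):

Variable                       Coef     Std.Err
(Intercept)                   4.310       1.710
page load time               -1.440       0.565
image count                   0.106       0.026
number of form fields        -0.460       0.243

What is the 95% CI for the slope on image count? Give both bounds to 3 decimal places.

Read off: b = 0.106, SE = 0.026 for image count.
df = n − k − 1 = 87 − 3 − 1 = 83.
t* = t_{0.025, 83} = 1.98896.
Margin = t* × SE = 1.98896 × 0.026 = 0.05171.
CI: 0.106 ± 0.05171 → (0.054, 0.158).

(0.054, 0.158)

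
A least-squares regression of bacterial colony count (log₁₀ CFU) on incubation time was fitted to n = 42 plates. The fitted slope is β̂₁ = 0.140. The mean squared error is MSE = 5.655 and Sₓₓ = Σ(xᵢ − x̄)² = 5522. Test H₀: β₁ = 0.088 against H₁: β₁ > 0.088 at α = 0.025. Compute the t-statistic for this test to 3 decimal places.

t = 1.625

SE(β̂₁) = √(MSE/Sₓₓ) = √(5.655/5522) = 0.0320013.
t = (0.140 − 0.088) / 0.0320013 = 1.625.
df = n − 2 = 40.
One-sided p ≈ 0.0560, which is ≥ 0.025, so fail to reject H₀.
The data do not give significant evidence that the true slope on incubation time exceeds 0.088 log₁₀ CFU per unit.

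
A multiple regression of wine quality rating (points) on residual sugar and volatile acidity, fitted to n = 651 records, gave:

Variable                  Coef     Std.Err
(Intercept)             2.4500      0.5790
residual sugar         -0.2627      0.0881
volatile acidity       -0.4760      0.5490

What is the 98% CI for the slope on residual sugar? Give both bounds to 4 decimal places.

Read off: b = -0.2627, SE = 0.0881 for residual sugar.
df = n − k − 1 = 651 − 2 − 1 = 648.
t* = t_{0.01, 648} = 2.332116.
Margin = t* × SE = 2.332116 × 0.0881 = 0.205459.
CI: -0.2627 ± 0.205459 → (-0.4682, -0.0572).

(-0.4682, -0.0572)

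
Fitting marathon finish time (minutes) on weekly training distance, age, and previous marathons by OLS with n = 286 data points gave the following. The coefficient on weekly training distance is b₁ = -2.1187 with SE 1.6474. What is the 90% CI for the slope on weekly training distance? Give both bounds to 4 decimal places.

(-4.8374, 0.6000)

df = n − k − 1 = 286 − 3 − 1 = 282.
t* = t_{0.05, 282} = 1.650275.
Margin = t* × SE = 1.650275 × 1.6474 = 2.718663.
CI: -2.1187 ± 2.718663 → (-4.8374, 0.6000).
With 90% confidence, each one-unit increase in weekly training distance is associated with a change of between -4.8374 and 0.6000 minutes in marathon finish time, holding the other predictors fixed.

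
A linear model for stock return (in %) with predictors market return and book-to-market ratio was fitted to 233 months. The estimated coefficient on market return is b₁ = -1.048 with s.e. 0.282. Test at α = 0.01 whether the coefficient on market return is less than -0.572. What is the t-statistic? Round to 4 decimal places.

H₀: β₁ = -0.572 vs H₁: β₁ < -0.572.
t = (b₁ − β₁⁰)/SE = (-1.048 − (-0.572)) / 0.282 = -1.6879.
df = n − k − 1 = 233 − 2 − 1 = 230.
One-sided p ≈ 0.0464, which is ≥ 0.01, so fail to reject H₀.
The data do not give significant evidence that the true slope on market return is below -0.572 % per unit, holding the other predictors fixed.

t = -1.6879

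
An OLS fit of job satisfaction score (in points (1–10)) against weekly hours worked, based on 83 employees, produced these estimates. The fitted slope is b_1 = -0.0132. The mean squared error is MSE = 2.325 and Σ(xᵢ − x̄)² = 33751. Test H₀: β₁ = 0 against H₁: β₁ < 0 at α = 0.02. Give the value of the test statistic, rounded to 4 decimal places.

SE(b_1) = √(MSE/Sₓₓ) = √(2.325/33751) = 0.00829981.
t = -0.0132 / 0.00829981 = -1.5904.
df = n − 2 = 81.
One-sided p ≈ 0.0578, which is ≥ 0.02, so fail to reject H₀.
The data do not give significant evidence that the true slope on weekly hours worked is negative.

t = -1.5904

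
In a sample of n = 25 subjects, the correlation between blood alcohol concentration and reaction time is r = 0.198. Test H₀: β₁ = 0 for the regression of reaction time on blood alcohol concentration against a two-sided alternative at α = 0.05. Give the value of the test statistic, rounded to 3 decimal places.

t = 0.969

t = r·√(n − 2)/√(1 − r²) = 0.198·√23/√0.960796 = 0.969.
df = n − 2 = 23.
Two-sided p ≈ 0.3427, which is ≥ 0.05, so fail to reject H₀.
The data do not give significant evidence of a linear association between blood alcohol concentration and reaction time.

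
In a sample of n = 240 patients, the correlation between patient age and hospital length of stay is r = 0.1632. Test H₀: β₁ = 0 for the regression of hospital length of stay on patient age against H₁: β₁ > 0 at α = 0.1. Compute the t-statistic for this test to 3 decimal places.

t = r·√(n − 2)/√(1 − r²) = 0.1632·√238/√0.973366 = 2.552.
df = n − 2 = 238.
One-sided p ≈ 0.0057, which is < 0.1, so reject H₀.
There is evidence of a linear association between patient age and hospital length of stay.

t = 2.552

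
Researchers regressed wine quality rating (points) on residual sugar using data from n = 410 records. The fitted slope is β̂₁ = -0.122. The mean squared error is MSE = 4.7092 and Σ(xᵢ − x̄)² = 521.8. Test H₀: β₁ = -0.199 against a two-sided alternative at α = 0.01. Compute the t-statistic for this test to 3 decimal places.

SE(β̂₁) = √(MSE/Sₓₓ) = √(4.7092/521.8) = 0.0949995.
t = (-0.122 − (-0.199)) / 0.0949995 = 0.811.
df = n − 2 = 408.
Two-sided p ≈ 0.4181, which is ≥ 0.01, so fail to reject H₀.
The data are consistent with a true slope of -0.199 points per unit of residual sugar.

t = 0.811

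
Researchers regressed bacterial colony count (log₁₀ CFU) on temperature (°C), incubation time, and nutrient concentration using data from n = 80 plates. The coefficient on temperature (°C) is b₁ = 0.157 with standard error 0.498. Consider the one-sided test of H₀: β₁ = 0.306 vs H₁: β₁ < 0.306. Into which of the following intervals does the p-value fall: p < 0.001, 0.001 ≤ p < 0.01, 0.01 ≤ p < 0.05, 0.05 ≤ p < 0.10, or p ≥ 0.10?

p ≥ 0.10

t = (0.157 − 0.306) / 0.498 = -0.299.
df = n − k − 1 = 80 − 3 − 1 = 76.
One-sided p = P(T_{76} < t) ≈ 0.3828.
So p ≥ 0.10.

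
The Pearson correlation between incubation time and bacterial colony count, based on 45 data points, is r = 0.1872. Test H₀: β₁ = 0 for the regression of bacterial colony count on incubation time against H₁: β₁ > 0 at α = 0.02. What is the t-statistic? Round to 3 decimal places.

t = 1.250

t = r·√(n − 2)/√(1 − r²) = 0.1872·√43/√0.964956 = 1.250.
df = n − 2 = 43.
One-sided p ≈ 0.1091, which is ≥ 0.02, so fail to reject H₀.
The data do not give significant evidence of a linear association between incubation time and bacterial colony count.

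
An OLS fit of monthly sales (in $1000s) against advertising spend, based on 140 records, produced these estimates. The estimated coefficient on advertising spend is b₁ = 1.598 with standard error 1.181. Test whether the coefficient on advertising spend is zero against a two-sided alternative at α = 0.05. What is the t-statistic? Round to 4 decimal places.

t = 1.3531

H₀: β₁ = 0 vs H₁: β₁ ≠ 0.
t = (b₁ − β₁⁰)/SE = 1.598 / 1.181 = 1.3531.
df = n − 2 = 140 − 2 = 138.
Two-sided p ≈ 0.1782, which is ≥ 0.05, so fail to reject H₀.
The data do not give significant evidence of an association between advertising spend and monthly sales.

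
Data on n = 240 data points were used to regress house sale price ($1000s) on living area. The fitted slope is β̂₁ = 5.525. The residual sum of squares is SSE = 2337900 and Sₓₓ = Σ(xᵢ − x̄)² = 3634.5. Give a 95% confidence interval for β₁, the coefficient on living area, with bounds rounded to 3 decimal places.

MSE = SSE/(n − 2) = 2337900/238 = 9823.11.
SE(β̂₁) = √(MSE/Sₓₓ) = √(9823.11/3634.5) = 1.644.
df = n − 2 = 238.
t* = t_{0.025, 238} = 1.969982.
Margin = t* × SE = 1.969982 × 1.644 = 3.23865.
CI: 5.525 ± 3.23865 → (2.286, 8.764).
With 95% confidence, each one-unit increase in living area is associated with a change of between 2.286 and 8.764 $1000s in house sale price.

(2.286, 8.764)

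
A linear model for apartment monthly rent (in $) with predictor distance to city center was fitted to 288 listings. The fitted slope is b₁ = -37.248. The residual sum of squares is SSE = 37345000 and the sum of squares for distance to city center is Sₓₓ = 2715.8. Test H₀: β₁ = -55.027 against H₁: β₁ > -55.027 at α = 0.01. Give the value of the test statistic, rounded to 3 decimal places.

t = 2.564

MSE = SSE/(n − 2) = 37345000/286 = 130577.
SE(b₁) = √(MSE/Sₓₓ) = √(130577/2715.8) = 6.93401.
t = (-37.248 − (-55.027)) / 6.93401 = 2.564.
df = n − 2 = 286.
One-sided p ≈ 0.0054, which is < 0.01, so reject H₀.
There is evidence that the true slope on distance to city center exceeds -55.027 $ per unit.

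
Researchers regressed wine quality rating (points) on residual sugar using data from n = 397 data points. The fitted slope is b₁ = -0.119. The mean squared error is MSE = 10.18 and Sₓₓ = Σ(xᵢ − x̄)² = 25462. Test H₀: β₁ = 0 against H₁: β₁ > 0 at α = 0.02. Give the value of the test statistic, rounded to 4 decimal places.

t = -5.9514

SE(b₁) = √(MSE/Sₓₓ) = √(10.18/25462) = 0.0199953.
t = -0.119 / 0.0199953 = -5.9514.
df = n − 2 = 395.
One-sided p ≈ 1.0000, which is ≥ 0.02, so fail to reject H₀.
The data do not give significant evidence that the true slope on residual sugar is positive.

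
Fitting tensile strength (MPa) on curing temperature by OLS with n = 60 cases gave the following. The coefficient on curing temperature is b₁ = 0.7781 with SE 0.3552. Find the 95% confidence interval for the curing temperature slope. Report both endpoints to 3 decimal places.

(0.067, 1.489)

df = n − 2 = 60 − 2 = 58.
t* = t_{0.025, 58} = 2.001717.
Margin = t* × SE = 2.001717 × 0.3552 = 0.71101.
CI: 0.7781 ± 0.71101 → (0.067, 1.489).
With 95% confidence, each one-unit increase in curing temperature is associated with a change of between 0.067 and 1.489 MPa in tensile strength.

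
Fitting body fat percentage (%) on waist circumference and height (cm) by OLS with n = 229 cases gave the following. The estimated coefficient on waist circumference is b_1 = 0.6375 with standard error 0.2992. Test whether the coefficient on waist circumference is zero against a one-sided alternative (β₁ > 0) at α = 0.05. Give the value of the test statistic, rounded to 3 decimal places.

H₀: β₁ = 0 vs H₁: β₁ > 0.
t = (b_1 − β₁⁰)/SE = 0.6375 / 0.2992 = 2.131.
df = n − k − 1 = 229 − 2 − 1 = 226.
One-sided p ≈ 0.0171, which is < 0.05, so reject H₀.
There is evidence that the true slope on waist circumference is positive, holding the other predictors fixed.

t = 2.131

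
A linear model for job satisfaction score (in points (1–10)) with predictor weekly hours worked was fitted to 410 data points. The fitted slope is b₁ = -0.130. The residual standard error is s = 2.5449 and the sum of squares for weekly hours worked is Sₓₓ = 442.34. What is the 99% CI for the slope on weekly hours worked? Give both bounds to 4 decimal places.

(-0.4431, 0.1831)

SE(b₁) = s/√Sₓₓ = 2.5449/√442.34 = 0.121002.
df = n − 2 = 408.
t* = t_{0.005, 408} = 2.587933.
Margin = t* × SE = 2.587933 × 0.121002 = 0.313145.
CI: -0.130 ± 0.313145 → (-0.4431, 0.1831).
With 99% confidence, each one-unit increase in weekly hours worked is associated with a change of between -0.4431 and 0.1831 points (1–10) in job satisfaction score.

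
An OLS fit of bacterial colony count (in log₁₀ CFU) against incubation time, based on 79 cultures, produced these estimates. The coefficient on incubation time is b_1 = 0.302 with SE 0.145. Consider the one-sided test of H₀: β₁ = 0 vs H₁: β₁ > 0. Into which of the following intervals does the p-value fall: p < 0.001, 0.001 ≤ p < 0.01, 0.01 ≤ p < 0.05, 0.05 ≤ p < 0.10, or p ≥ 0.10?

t = 0.302 / 0.145 = 2.083.
df = n − 2 = 79 − 2 = 77.
One-sided p = P(T_{77} > t) ≈ 0.0203.
So 0.01 ≤ p < 0.05.

0.01 ≤ p < 0.05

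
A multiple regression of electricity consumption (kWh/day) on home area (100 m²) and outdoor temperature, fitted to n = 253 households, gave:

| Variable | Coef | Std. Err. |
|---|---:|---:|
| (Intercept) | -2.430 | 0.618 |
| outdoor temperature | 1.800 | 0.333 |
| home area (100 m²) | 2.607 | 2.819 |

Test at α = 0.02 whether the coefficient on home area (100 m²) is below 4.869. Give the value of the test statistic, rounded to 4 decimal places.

t = -0.8024

Read off: b = 2.607, SE = 2.819 for home area (100 m²).
H₀: β₁ = 4.869 vs H₁: β₁ < 4.869.
t = (2.607 − 4.869) / 2.819 = -0.8024.
df = n − k − 1 = 253 − 2 − 1 = 250.
One-sided p ≈ 0.2115, which is ≥ 0.02, so fail to reject H₀.
The data do not give significant evidence that the true slope on home area (100 m²) is below 4.869 kWh/day per unit, holding the other predictors fixed.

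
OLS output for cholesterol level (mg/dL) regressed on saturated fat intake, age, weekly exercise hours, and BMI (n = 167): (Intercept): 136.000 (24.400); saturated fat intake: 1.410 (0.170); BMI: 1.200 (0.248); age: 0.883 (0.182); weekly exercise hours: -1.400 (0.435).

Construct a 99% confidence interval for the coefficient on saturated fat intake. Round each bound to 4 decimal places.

Read off: b = 1.410, SE = 0.170 for saturated fat intake.
df = n − k − 1 = 167 − 4 − 1 = 162.
t* = t_{0.005, 162} = 2.606518.
Margin = t* × SE = 2.606518 × 0.170 = 0.443108.
CI: 1.410 ± 0.443108 → (0.9669, 1.8531).

(0.9669, 1.8531)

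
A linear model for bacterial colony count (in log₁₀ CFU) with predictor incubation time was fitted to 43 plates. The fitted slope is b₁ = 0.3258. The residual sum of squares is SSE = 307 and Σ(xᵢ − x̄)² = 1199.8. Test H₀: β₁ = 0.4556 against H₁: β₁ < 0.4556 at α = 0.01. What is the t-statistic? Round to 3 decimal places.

t = -1.643

MSE = SSE/(n − 2) = 307/41 = 7.4878.
SE(b₁) = √(MSE/Sₓₓ) = √(7.4878/1199.8) = 0.0789992.
t = (0.3258 − 0.4556) / 0.0789992 = -1.643.
df = n − 2 = 41.
One-sided p ≈ 0.0540, which is ≥ 0.01, so fail to reject H₀.
The data do not give significant evidence that the true slope on incubation time is below 0.4556 log₁₀ CFU per unit.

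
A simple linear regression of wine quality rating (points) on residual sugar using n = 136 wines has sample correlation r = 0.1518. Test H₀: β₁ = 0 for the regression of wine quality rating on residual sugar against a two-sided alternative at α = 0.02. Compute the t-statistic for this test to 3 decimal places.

t = r·√(n − 2)/√(1 − r²) = 0.1518·√134/√0.976957 = 1.778.
df = n − 2 = 134.
Two-sided p ≈ 0.0777, which is ≥ 0.02, so fail to reject H₀.
The data do not give significant evidence of a linear association between residual sugar and wine quality rating.

t = 1.778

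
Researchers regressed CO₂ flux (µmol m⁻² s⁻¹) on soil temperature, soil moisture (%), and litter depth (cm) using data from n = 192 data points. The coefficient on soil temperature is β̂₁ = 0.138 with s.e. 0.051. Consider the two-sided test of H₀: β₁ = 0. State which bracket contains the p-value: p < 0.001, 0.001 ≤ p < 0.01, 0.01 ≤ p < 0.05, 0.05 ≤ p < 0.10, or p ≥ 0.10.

t = 0.138 / 0.051 = 2.706.
df = n − k − 1 = 192 − 3 − 1 = 188.
Two-sided p = 2·P(T_{188} > |t|) ≈ 0.0074.
So 0.001 ≤ p < 0.01.

0.001 ≤ p < 0.01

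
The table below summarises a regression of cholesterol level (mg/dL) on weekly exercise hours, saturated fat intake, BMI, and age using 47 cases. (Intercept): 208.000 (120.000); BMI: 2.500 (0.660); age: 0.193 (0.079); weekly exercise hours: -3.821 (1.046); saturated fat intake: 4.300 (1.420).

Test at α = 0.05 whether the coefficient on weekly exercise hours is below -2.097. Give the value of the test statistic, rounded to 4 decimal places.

Read off: b = -3.821, SE = 1.046 for weekly exercise hours.
H₀: β₁ = -2.097 vs H₁: β₁ < -2.097.
t = (-3.821 − (-2.097)) / 1.046 = -1.6482.
df = n − k − 1 = 47 − 4 − 1 = 42.
One-sided p ≈ 0.0534, which is ≥ 0.05, so fail to reject H₀.
The data do not give significant evidence that the true slope on weekly exercise hours is below -2.097 mg/dL per unit, holding the other predictors fixed.

t = -1.6482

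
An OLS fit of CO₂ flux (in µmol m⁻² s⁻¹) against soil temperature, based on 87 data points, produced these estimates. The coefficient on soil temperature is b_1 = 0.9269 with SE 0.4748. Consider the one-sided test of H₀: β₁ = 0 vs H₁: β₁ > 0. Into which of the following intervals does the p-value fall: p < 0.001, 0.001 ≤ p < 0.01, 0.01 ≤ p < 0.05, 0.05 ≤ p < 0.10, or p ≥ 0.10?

t = 0.9269 / 0.4748 = 1.952.
df = n − 2 = 87 − 2 = 85.
One-sided p = P(T_{85} > t) ≈ 0.0271.
So 0.01 ≤ p < 0.05.

0.01 ≤ p < 0.05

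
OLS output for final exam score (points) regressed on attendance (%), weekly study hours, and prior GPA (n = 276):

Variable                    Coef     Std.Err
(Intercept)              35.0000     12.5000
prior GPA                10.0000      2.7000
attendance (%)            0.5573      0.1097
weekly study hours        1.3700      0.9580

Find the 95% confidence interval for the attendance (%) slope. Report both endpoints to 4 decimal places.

(0.3413, 0.7733)

Read off: b = 0.5573, SE = 0.1097 for attendance (%).
df = n − k − 1 = 276 − 3 − 1 = 272.
t* = t_{0.025, 272} = 1.968724.
Margin = t* × SE = 1.968724 × 0.1097 = 0.215969.
CI: 0.5573 ± 0.215969 → (0.3413, 0.7733).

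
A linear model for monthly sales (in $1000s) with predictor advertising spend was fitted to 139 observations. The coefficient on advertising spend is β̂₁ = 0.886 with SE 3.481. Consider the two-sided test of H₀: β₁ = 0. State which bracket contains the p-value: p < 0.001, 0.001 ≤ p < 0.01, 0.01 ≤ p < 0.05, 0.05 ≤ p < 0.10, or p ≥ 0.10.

t = 0.886 / 3.481 = 0.255.
df = n − 2 = 139 − 2 = 137.
Two-sided p = 2·P(T_{137} > |t|) ≈ 0.7995.
So p ≥ 0.10.

p ≥ 0.10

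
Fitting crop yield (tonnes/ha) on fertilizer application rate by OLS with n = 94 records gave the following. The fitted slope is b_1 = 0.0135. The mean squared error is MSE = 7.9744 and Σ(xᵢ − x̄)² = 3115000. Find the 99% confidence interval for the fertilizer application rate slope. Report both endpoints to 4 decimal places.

SE(b_1) = √(MSE/Sₓₓ) = √(7.9744/3115000) = 0.0016.
df = n − 2 = 92.
t* = t_{0.005, 92} = 2.63033.
Margin = t* × SE = 2.63033 × 0.0016 = 0.004209.
CI: 0.0135 ± 0.004209 → (0.0093, 0.0177).
With 99% confidence, each one-unit increase in fertilizer application rate is associated with a change of between 0.0093 and 0.0177 tonnes/ha in crop yield.

(0.0093, 0.0177)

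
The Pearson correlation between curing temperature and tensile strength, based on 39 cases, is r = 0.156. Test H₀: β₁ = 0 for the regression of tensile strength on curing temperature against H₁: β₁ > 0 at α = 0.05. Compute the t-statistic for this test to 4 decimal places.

t = r·√(n − 2)/√(1 − r²) = 0.156·√37/√0.975664 = 0.9607.
df = n − 2 = 37.
One-sided p ≈ 0.1715, which is ≥ 0.05, so fail to reject H₀.
The data do not give significant evidence of a linear association between curing temperature and tensile strength.

t = 0.9607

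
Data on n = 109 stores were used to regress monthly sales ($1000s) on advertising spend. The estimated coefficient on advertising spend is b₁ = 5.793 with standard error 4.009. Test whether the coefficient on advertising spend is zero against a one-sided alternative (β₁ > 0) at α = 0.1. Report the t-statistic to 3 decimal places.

H₀: β₁ = 0 vs H₁: β₁ > 0.
t = (b₁ − β₁⁰)/SE = 5.793 / 4.009 = 1.445.
df = n − 2 = 109 − 2 = 107.
One-sided p ≈ 0.0757, which is < 0.1, so reject H₀.
There is evidence that the true slope on advertising spend is positive.

t = 1.445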